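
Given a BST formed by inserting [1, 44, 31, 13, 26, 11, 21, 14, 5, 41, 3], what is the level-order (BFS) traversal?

Tree insertion order: [1, 44, 31, 13, 26, 11, 21, 14, 5, 41, 3]
Tree (level-order array): [1, None, 44, 31, None, 13, 41, 11, 26, None, None, 5, None, 21, None, 3, None, 14]
BFS from the root, enqueuing left then right child of each popped node:
  queue [1] -> pop 1, enqueue [44], visited so far: [1]
  queue [44] -> pop 44, enqueue [31], visited so far: [1, 44]
  queue [31] -> pop 31, enqueue [13, 41], visited so far: [1, 44, 31]
  queue [13, 41] -> pop 13, enqueue [11, 26], visited so far: [1, 44, 31, 13]
  queue [41, 11, 26] -> pop 41, enqueue [none], visited so far: [1, 44, 31, 13, 41]
  queue [11, 26] -> pop 11, enqueue [5], visited so far: [1, 44, 31, 13, 41, 11]
  queue [26, 5] -> pop 26, enqueue [21], visited so far: [1, 44, 31, 13, 41, 11, 26]
  queue [5, 21] -> pop 5, enqueue [3], visited so far: [1, 44, 31, 13, 41, 11, 26, 5]
  queue [21, 3] -> pop 21, enqueue [14], visited so far: [1, 44, 31, 13, 41, 11, 26, 5, 21]
  queue [3, 14] -> pop 3, enqueue [none], visited so far: [1, 44, 31, 13, 41, 11, 26, 5, 21, 3]
  queue [14] -> pop 14, enqueue [none], visited so far: [1, 44, 31, 13, 41, 11, 26, 5, 21, 3, 14]
Result: [1, 44, 31, 13, 41, 11, 26, 5, 21, 3, 14]


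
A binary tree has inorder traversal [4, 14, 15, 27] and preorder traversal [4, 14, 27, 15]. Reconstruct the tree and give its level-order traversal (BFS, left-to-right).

Inorder:  [4, 14, 15, 27]
Preorder: [4, 14, 27, 15]
Algorithm: preorder visits root first, so consume preorder in order;
for each root, split the current inorder slice at that value into
left-subtree inorder and right-subtree inorder, then recurse.
Recursive splits:
  root=4; inorder splits into left=[], right=[14, 15, 27]
  root=14; inorder splits into left=[], right=[15, 27]
  root=27; inorder splits into left=[15], right=[]
  root=15; inorder splits into left=[], right=[]
Reconstructed level-order: [4, 14, 27, 15]


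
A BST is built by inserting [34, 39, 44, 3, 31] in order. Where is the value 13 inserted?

Starting tree (level order): [34, 3, 39, None, 31, None, 44]
Insertion path: 34 -> 3 -> 31
Result: insert 13 as left child of 31
Final tree (level order): [34, 3, 39, None, 31, None, 44, 13]


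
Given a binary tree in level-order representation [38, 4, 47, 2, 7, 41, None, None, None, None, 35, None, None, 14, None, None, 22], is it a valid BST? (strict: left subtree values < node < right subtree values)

Level-order array: [38, 4, 47, 2, 7, 41, None, None, None, None, 35, None, None, 14, None, None, 22]
Validate using subtree bounds (lo, hi): at each node, require lo < value < hi,
then recurse left with hi=value and right with lo=value.
Preorder trace (stopping at first violation):
  at node 38 with bounds (-inf, +inf): OK
  at node 4 with bounds (-inf, 38): OK
  at node 2 with bounds (-inf, 4): OK
  at node 7 with bounds (4, 38): OK
  at node 35 with bounds (7, 38): OK
  at node 14 with bounds (7, 35): OK
  at node 22 with bounds (14, 35): OK
  at node 47 with bounds (38, +inf): OK
  at node 41 with bounds (38, 47): OK
No violation found at any node.
Result: Valid BST


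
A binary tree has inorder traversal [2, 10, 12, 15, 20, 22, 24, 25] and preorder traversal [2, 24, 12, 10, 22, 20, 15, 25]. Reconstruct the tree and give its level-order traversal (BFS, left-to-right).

Inorder:  [2, 10, 12, 15, 20, 22, 24, 25]
Preorder: [2, 24, 12, 10, 22, 20, 15, 25]
Algorithm: preorder visits root first, so consume preorder in order;
for each root, split the current inorder slice at that value into
left-subtree inorder and right-subtree inorder, then recurse.
Recursive splits:
  root=2; inorder splits into left=[], right=[10, 12, 15, 20, 22, 24, 25]
  root=24; inorder splits into left=[10, 12, 15, 20, 22], right=[25]
  root=12; inorder splits into left=[10], right=[15, 20, 22]
  root=10; inorder splits into left=[], right=[]
  root=22; inorder splits into left=[15, 20], right=[]
  root=20; inorder splits into left=[15], right=[]
  root=15; inorder splits into left=[], right=[]
  root=25; inorder splits into left=[], right=[]
Reconstructed level-order: [2, 24, 12, 25, 10, 22, 20, 15]


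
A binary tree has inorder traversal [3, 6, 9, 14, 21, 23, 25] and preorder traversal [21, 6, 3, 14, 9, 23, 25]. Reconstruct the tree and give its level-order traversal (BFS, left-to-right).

Inorder:  [3, 6, 9, 14, 21, 23, 25]
Preorder: [21, 6, 3, 14, 9, 23, 25]
Algorithm: preorder visits root first, so consume preorder in order;
for each root, split the current inorder slice at that value into
left-subtree inorder and right-subtree inorder, then recurse.
Recursive splits:
  root=21; inorder splits into left=[3, 6, 9, 14], right=[23, 25]
  root=6; inorder splits into left=[3], right=[9, 14]
  root=3; inorder splits into left=[], right=[]
  root=14; inorder splits into left=[9], right=[]
  root=9; inorder splits into left=[], right=[]
  root=23; inorder splits into left=[], right=[25]
  root=25; inorder splits into left=[], right=[]
Reconstructed level-order: [21, 6, 23, 3, 14, 25, 9]


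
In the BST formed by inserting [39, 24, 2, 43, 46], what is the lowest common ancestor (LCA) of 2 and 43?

Tree insertion order: [39, 24, 2, 43, 46]
Tree (level-order array): [39, 24, 43, 2, None, None, 46]
In a BST, the LCA of p=2, q=43 is the first node v on the
root-to-leaf path with p <= v <= q (go left if both < v, right if both > v).
Walk from root:
  at 39: 2 <= 39 <= 43, this is the LCA
LCA = 39


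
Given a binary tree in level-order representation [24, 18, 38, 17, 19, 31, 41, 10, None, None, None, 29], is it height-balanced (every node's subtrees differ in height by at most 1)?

Tree (level-order array): [24, 18, 38, 17, 19, 31, 41, 10, None, None, None, 29]
Definition: a tree is height-balanced if, at every node, |h(left) - h(right)| <= 1 (empty subtree has height -1).
Bottom-up per-node check:
  node 10: h_left=-1, h_right=-1, diff=0 [OK], height=0
  node 17: h_left=0, h_right=-1, diff=1 [OK], height=1
  node 19: h_left=-1, h_right=-1, diff=0 [OK], height=0
  node 18: h_left=1, h_right=0, diff=1 [OK], height=2
  node 29: h_left=-1, h_right=-1, diff=0 [OK], height=0
  node 31: h_left=0, h_right=-1, diff=1 [OK], height=1
  node 41: h_left=-1, h_right=-1, diff=0 [OK], height=0
  node 38: h_left=1, h_right=0, diff=1 [OK], height=2
  node 24: h_left=2, h_right=2, diff=0 [OK], height=3
All nodes satisfy the balance condition.
Result: Balanced


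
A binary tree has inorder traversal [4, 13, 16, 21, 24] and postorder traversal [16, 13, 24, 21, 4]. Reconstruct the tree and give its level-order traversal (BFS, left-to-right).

Inorder:   [4, 13, 16, 21, 24]
Postorder: [16, 13, 24, 21, 4]
Algorithm: postorder visits root last, so walk postorder right-to-left;
each value is the root of the current inorder slice — split it at that
value, recurse on the right subtree first, then the left.
Recursive splits:
  root=4; inorder splits into left=[], right=[13, 16, 21, 24]
  root=21; inorder splits into left=[13, 16], right=[24]
  root=24; inorder splits into left=[], right=[]
  root=13; inorder splits into left=[], right=[16]
  root=16; inorder splits into left=[], right=[]
Reconstructed level-order: [4, 21, 13, 24, 16]


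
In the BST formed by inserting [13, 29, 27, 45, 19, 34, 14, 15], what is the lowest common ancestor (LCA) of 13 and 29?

Tree insertion order: [13, 29, 27, 45, 19, 34, 14, 15]
Tree (level-order array): [13, None, 29, 27, 45, 19, None, 34, None, 14, None, None, None, None, 15]
In a BST, the LCA of p=13, q=29 is the first node v on the
root-to-leaf path with p <= v <= q (go left if both < v, right if both > v).
Walk from root:
  at 13: 13 <= 13 <= 29, this is the LCA
LCA = 13


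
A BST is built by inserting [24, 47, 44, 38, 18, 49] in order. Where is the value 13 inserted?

Starting tree (level order): [24, 18, 47, None, None, 44, 49, 38]
Insertion path: 24 -> 18
Result: insert 13 as left child of 18
Final tree (level order): [24, 18, 47, 13, None, 44, 49, None, None, 38]


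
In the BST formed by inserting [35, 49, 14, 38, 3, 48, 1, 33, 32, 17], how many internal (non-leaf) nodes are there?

Tree built from: [35, 49, 14, 38, 3, 48, 1, 33, 32, 17]
Tree (level-order array): [35, 14, 49, 3, 33, 38, None, 1, None, 32, None, None, 48, None, None, 17]
Rule: An internal node has at least one child.
Per-node child counts:
  node 35: 2 child(ren)
  node 14: 2 child(ren)
  node 3: 1 child(ren)
  node 1: 0 child(ren)
  node 33: 1 child(ren)
  node 32: 1 child(ren)
  node 17: 0 child(ren)
  node 49: 1 child(ren)
  node 38: 1 child(ren)
  node 48: 0 child(ren)
Matching nodes: [35, 14, 3, 33, 32, 49, 38]
Count of internal (non-leaf) nodes: 7


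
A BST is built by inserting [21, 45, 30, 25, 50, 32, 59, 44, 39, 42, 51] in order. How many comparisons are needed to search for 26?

Search path for 26: 21 -> 45 -> 30 -> 25
Found: False
Comparisons: 4


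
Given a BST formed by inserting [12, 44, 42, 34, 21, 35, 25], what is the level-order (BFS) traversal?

Tree insertion order: [12, 44, 42, 34, 21, 35, 25]
Tree (level-order array): [12, None, 44, 42, None, 34, None, 21, 35, None, 25]
BFS from the root, enqueuing left then right child of each popped node:
  queue [12] -> pop 12, enqueue [44], visited so far: [12]
  queue [44] -> pop 44, enqueue [42], visited so far: [12, 44]
  queue [42] -> pop 42, enqueue [34], visited so far: [12, 44, 42]
  queue [34] -> pop 34, enqueue [21, 35], visited so far: [12, 44, 42, 34]
  queue [21, 35] -> pop 21, enqueue [25], visited so far: [12, 44, 42, 34, 21]
  queue [35, 25] -> pop 35, enqueue [none], visited so far: [12, 44, 42, 34, 21, 35]
  queue [25] -> pop 25, enqueue [none], visited so far: [12, 44, 42, 34, 21, 35, 25]
Result: [12, 44, 42, 34, 21, 35, 25]


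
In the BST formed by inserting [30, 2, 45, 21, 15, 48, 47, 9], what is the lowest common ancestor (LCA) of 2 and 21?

Tree insertion order: [30, 2, 45, 21, 15, 48, 47, 9]
Tree (level-order array): [30, 2, 45, None, 21, None, 48, 15, None, 47, None, 9]
In a BST, the LCA of p=2, q=21 is the first node v on the
root-to-leaf path with p <= v <= q (go left if both < v, right if both > v).
Walk from root:
  at 30: both 2 and 21 < 30, go left
  at 2: 2 <= 2 <= 21, this is the LCA
LCA = 2


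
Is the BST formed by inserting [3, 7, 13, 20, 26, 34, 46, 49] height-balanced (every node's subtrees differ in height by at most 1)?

Tree (level-order array): [3, None, 7, None, 13, None, 20, None, 26, None, 34, None, 46, None, 49]
Definition: a tree is height-balanced if, at every node, |h(left) - h(right)| <= 1 (empty subtree has height -1).
Bottom-up per-node check:
  node 49: h_left=-1, h_right=-1, diff=0 [OK], height=0
  node 46: h_left=-1, h_right=0, diff=1 [OK], height=1
  node 34: h_left=-1, h_right=1, diff=2 [FAIL (|-1-1|=2 > 1)], height=2
  node 26: h_left=-1, h_right=2, diff=3 [FAIL (|-1-2|=3 > 1)], height=3
  node 20: h_left=-1, h_right=3, diff=4 [FAIL (|-1-3|=4 > 1)], height=4
  node 13: h_left=-1, h_right=4, diff=5 [FAIL (|-1-4|=5 > 1)], height=5
  node 7: h_left=-1, h_right=5, diff=6 [FAIL (|-1-5|=6 > 1)], height=6
  node 3: h_left=-1, h_right=6, diff=7 [FAIL (|-1-6|=7 > 1)], height=7
Node 34 violates the condition: |-1 - 1| = 2 > 1.
Result: Not balanced


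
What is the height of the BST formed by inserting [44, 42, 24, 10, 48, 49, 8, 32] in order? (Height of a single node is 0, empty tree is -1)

Insertion order: [44, 42, 24, 10, 48, 49, 8, 32]
Tree (level-order array): [44, 42, 48, 24, None, None, 49, 10, 32, None, None, 8]
Compute height bottom-up (empty subtree = -1):
  height(8) = 1 + max(-1, -1) = 0
  height(10) = 1 + max(0, -1) = 1
  height(32) = 1 + max(-1, -1) = 0
  height(24) = 1 + max(1, 0) = 2
  height(42) = 1 + max(2, -1) = 3
  height(49) = 1 + max(-1, -1) = 0
  height(48) = 1 + max(-1, 0) = 1
  height(44) = 1 + max(3, 1) = 4
Height = 4


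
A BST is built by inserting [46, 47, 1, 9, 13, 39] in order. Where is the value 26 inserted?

Starting tree (level order): [46, 1, 47, None, 9, None, None, None, 13, None, 39]
Insertion path: 46 -> 1 -> 9 -> 13 -> 39
Result: insert 26 as left child of 39
Final tree (level order): [46, 1, 47, None, 9, None, None, None, 13, None, 39, 26]


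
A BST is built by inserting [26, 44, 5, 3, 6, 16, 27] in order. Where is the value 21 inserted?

Starting tree (level order): [26, 5, 44, 3, 6, 27, None, None, None, None, 16]
Insertion path: 26 -> 5 -> 6 -> 16
Result: insert 21 as right child of 16
Final tree (level order): [26, 5, 44, 3, 6, 27, None, None, None, None, 16, None, None, None, 21]


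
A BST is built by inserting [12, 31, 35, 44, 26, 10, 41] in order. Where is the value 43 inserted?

Starting tree (level order): [12, 10, 31, None, None, 26, 35, None, None, None, 44, 41]
Insertion path: 12 -> 31 -> 35 -> 44 -> 41
Result: insert 43 as right child of 41
Final tree (level order): [12, 10, 31, None, None, 26, 35, None, None, None, 44, 41, None, None, 43]


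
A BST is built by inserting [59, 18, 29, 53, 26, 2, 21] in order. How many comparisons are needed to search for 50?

Search path for 50: 59 -> 18 -> 29 -> 53
Found: False
Comparisons: 4


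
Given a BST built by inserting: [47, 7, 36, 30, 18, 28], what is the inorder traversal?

Tree insertion order: [47, 7, 36, 30, 18, 28]
Tree (level-order array): [47, 7, None, None, 36, 30, None, 18, None, None, 28]
Inorder traversal: [7, 18, 28, 30, 36, 47]


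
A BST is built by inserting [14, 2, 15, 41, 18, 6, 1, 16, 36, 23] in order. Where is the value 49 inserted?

Starting tree (level order): [14, 2, 15, 1, 6, None, 41, None, None, None, None, 18, None, 16, 36, None, None, 23]
Insertion path: 14 -> 15 -> 41
Result: insert 49 as right child of 41
Final tree (level order): [14, 2, 15, 1, 6, None, 41, None, None, None, None, 18, 49, 16, 36, None, None, None, None, 23]


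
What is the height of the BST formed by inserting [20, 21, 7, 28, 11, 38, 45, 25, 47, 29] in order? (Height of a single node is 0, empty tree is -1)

Insertion order: [20, 21, 7, 28, 11, 38, 45, 25, 47, 29]
Tree (level-order array): [20, 7, 21, None, 11, None, 28, None, None, 25, 38, None, None, 29, 45, None, None, None, 47]
Compute height bottom-up (empty subtree = -1):
  height(11) = 1 + max(-1, -1) = 0
  height(7) = 1 + max(-1, 0) = 1
  height(25) = 1 + max(-1, -1) = 0
  height(29) = 1 + max(-1, -1) = 0
  height(47) = 1 + max(-1, -1) = 0
  height(45) = 1 + max(-1, 0) = 1
  height(38) = 1 + max(0, 1) = 2
  height(28) = 1 + max(0, 2) = 3
  height(21) = 1 + max(-1, 3) = 4
  height(20) = 1 + max(1, 4) = 5
Height = 5


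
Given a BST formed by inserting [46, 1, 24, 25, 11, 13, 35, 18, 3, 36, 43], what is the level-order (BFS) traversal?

Tree insertion order: [46, 1, 24, 25, 11, 13, 35, 18, 3, 36, 43]
Tree (level-order array): [46, 1, None, None, 24, 11, 25, 3, 13, None, 35, None, None, None, 18, None, 36, None, None, None, 43]
BFS from the root, enqueuing left then right child of each popped node:
  queue [46] -> pop 46, enqueue [1], visited so far: [46]
  queue [1] -> pop 1, enqueue [24], visited so far: [46, 1]
  queue [24] -> pop 24, enqueue [11, 25], visited so far: [46, 1, 24]
  queue [11, 25] -> pop 11, enqueue [3, 13], visited so far: [46, 1, 24, 11]
  queue [25, 3, 13] -> pop 25, enqueue [35], visited so far: [46, 1, 24, 11, 25]
  queue [3, 13, 35] -> pop 3, enqueue [none], visited so far: [46, 1, 24, 11, 25, 3]
  queue [13, 35] -> pop 13, enqueue [18], visited so far: [46, 1, 24, 11, 25, 3, 13]
  queue [35, 18] -> pop 35, enqueue [36], visited so far: [46, 1, 24, 11, 25, 3, 13, 35]
  queue [18, 36] -> pop 18, enqueue [none], visited so far: [46, 1, 24, 11, 25, 3, 13, 35, 18]
  queue [36] -> pop 36, enqueue [43], visited so far: [46, 1, 24, 11, 25, 3, 13, 35, 18, 36]
  queue [43] -> pop 43, enqueue [none], visited so far: [46, 1, 24, 11, 25, 3, 13, 35, 18, 36, 43]
Result: [46, 1, 24, 11, 25, 3, 13, 35, 18, 36, 43]


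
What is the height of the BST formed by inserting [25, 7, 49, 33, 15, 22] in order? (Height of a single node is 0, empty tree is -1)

Insertion order: [25, 7, 49, 33, 15, 22]
Tree (level-order array): [25, 7, 49, None, 15, 33, None, None, 22]
Compute height bottom-up (empty subtree = -1):
  height(22) = 1 + max(-1, -1) = 0
  height(15) = 1 + max(-1, 0) = 1
  height(7) = 1 + max(-1, 1) = 2
  height(33) = 1 + max(-1, -1) = 0
  height(49) = 1 + max(0, -1) = 1
  height(25) = 1 + max(2, 1) = 3
Height = 3


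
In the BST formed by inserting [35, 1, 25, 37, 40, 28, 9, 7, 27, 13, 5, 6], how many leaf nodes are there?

Tree built from: [35, 1, 25, 37, 40, 28, 9, 7, 27, 13, 5, 6]
Tree (level-order array): [35, 1, 37, None, 25, None, 40, 9, 28, None, None, 7, 13, 27, None, 5, None, None, None, None, None, None, 6]
Rule: A leaf has 0 children.
Per-node child counts:
  node 35: 2 child(ren)
  node 1: 1 child(ren)
  node 25: 2 child(ren)
  node 9: 2 child(ren)
  node 7: 1 child(ren)
  node 5: 1 child(ren)
  node 6: 0 child(ren)
  node 13: 0 child(ren)
  node 28: 1 child(ren)
  node 27: 0 child(ren)
  node 37: 1 child(ren)
  node 40: 0 child(ren)
Matching nodes: [6, 13, 27, 40]
Count of leaf nodes: 4


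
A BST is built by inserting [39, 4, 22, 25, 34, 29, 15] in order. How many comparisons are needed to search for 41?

Search path for 41: 39
Found: False
Comparisons: 1


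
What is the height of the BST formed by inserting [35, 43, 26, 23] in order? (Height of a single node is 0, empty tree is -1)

Insertion order: [35, 43, 26, 23]
Tree (level-order array): [35, 26, 43, 23]
Compute height bottom-up (empty subtree = -1):
  height(23) = 1 + max(-1, -1) = 0
  height(26) = 1 + max(0, -1) = 1
  height(43) = 1 + max(-1, -1) = 0
  height(35) = 1 + max(1, 0) = 2
Height = 2


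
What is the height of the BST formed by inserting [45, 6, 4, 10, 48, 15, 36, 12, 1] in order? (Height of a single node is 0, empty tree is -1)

Insertion order: [45, 6, 4, 10, 48, 15, 36, 12, 1]
Tree (level-order array): [45, 6, 48, 4, 10, None, None, 1, None, None, 15, None, None, 12, 36]
Compute height bottom-up (empty subtree = -1):
  height(1) = 1 + max(-1, -1) = 0
  height(4) = 1 + max(0, -1) = 1
  height(12) = 1 + max(-1, -1) = 0
  height(36) = 1 + max(-1, -1) = 0
  height(15) = 1 + max(0, 0) = 1
  height(10) = 1 + max(-1, 1) = 2
  height(6) = 1 + max(1, 2) = 3
  height(48) = 1 + max(-1, -1) = 0
  height(45) = 1 + max(3, 0) = 4
Height = 4


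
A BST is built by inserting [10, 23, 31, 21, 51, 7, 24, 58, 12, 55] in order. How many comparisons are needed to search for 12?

Search path for 12: 10 -> 23 -> 21 -> 12
Found: True
Comparisons: 4


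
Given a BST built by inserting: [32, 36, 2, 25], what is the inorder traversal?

Tree insertion order: [32, 36, 2, 25]
Tree (level-order array): [32, 2, 36, None, 25]
Inorder traversal: [2, 25, 32, 36]


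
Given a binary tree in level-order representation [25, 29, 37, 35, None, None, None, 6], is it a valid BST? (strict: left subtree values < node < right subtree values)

Level-order array: [25, 29, 37, 35, None, None, None, 6]
Validate using subtree bounds (lo, hi): at each node, require lo < value < hi,
then recurse left with hi=value and right with lo=value.
Preorder trace (stopping at first violation):
  at node 25 with bounds (-inf, +inf): OK
  at node 29 with bounds (-inf, 25): VIOLATION
Node 29 violates its bound: not (-inf < 29 < 25).
Result: Not a valid BST


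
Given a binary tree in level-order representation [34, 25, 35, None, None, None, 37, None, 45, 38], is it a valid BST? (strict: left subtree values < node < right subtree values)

Level-order array: [34, 25, 35, None, None, None, 37, None, 45, 38]
Validate using subtree bounds (lo, hi): at each node, require lo < value < hi,
then recurse left with hi=value and right with lo=value.
Preorder trace (stopping at first violation):
  at node 34 with bounds (-inf, +inf): OK
  at node 25 with bounds (-inf, 34): OK
  at node 35 with bounds (34, +inf): OK
  at node 37 with bounds (35, +inf): OK
  at node 45 with bounds (37, +inf): OK
  at node 38 with bounds (37, 45): OK
No violation found at any node.
Result: Valid BST


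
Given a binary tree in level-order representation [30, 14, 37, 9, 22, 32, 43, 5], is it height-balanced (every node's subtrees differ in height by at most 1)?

Tree (level-order array): [30, 14, 37, 9, 22, 32, 43, 5]
Definition: a tree is height-balanced if, at every node, |h(left) - h(right)| <= 1 (empty subtree has height -1).
Bottom-up per-node check:
  node 5: h_left=-1, h_right=-1, diff=0 [OK], height=0
  node 9: h_left=0, h_right=-1, diff=1 [OK], height=1
  node 22: h_left=-1, h_right=-1, diff=0 [OK], height=0
  node 14: h_left=1, h_right=0, diff=1 [OK], height=2
  node 32: h_left=-1, h_right=-1, diff=0 [OK], height=0
  node 43: h_left=-1, h_right=-1, diff=0 [OK], height=0
  node 37: h_left=0, h_right=0, diff=0 [OK], height=1
  node 30: h_left=2, h_right=1, diff=1 [OK], height=3
All nodes satisfy the balance condition.
Result: Balanced


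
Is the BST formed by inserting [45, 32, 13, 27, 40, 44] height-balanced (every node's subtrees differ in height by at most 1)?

Tree (level-order array): [45, 32, None, 13, 40, None, 27, None, 44]
Definition: a tree is height-balanced if, at every node, |h(left) - h(right)| <= 1 (empty subtree has height -1).
Bottom-up per-node check:
  node 27: h_left=-1, h_right=-1, diff=0 [OK], height=0
  node 13: h_left=-1, h_right=0, diff=1 [OK], height=1
  node 44: h_left=-1, h_right=-1, diff=0 [OK], height=0
  node 40: h_left=-1, h_right=0, diff=1 [OK], height=1
  node 32: h_left=1, h_right=1, diff=0 [OK], height=2
  node 45: h_left=2, h_right=-1, diff=3 [FAIL (|2--1|=3 > 1)], height=3
Node 45 violates the condition: |2 - -1| = 3 > 1.
Result: Not balanced


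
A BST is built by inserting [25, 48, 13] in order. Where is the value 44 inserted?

Starting tree (level order): [25, 13, 48]
Insertion path: 25 -> 48
Result: insert 44 as left child of 48
Final tree (level order): [25, 13, 48, None, None, 44]


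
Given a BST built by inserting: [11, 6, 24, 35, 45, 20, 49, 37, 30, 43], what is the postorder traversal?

Tree insertion order: [11, 6, 24, 35, 45, 20, 49, 37, 30, 43]
Tree (level-order array): [11, 6, 24, None, None, 20, 35, None, None, 30, 45, None, None, 37, 49, None, 43]
Postorder traversal: [6, 20, 30, 43, 37, 49, 45, 35, 24, 11]


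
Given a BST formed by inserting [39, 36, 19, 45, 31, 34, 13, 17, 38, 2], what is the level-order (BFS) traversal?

Tree insertion order: [39, 36, 19, 45, 31, 34, 13, 17, 38, 2]
Tree (level-order array): [39, 36, 45, 19, 38, None, None, 13, 31, None, None, 2, 17, None, 34]
BFS from the root, enqueuing left then right child of each popped node:
  queue [39] -> pop 39, enqueue [36, 45], visited so far: [39]
  queue [36, 45] -> pop 36, enqueue [19, 38], visited so far: [39, 36]
  queue [45, 19, 38] -> pop 45, enqueue [none], visited so far: [39, 36, 45]
  queue [19, 38] -> pop 19, enqueue [13, 31], visited so far: [39, 36, 45, 19]
  queue [38, 13, 31] -> pop 38, enqueue [none], visited so far: [39, 36, 45, 19, 38]
  queue [13, 31] -> pop 13, enqueue [2, 17], visited so far: [39, 36, 45, 19, 38, 13]
  queue [31, 2, 17] -> pop 31, enqueue [34], visited so far: [39, 36, 45, 19, 38, 13, 31]
  queue [2, 17, 34] -> pop 2, enqueue [none], visited so far: [39, 36, 45, 19, 38, 13, 31, 2]
  queue [17, 34] -> pop 17, enqueue [none], visited so far: [39, 36, 45, 19, 38, 13, 31, 2, 17]
  queue [34] -> pop 34, enqueue [none], visited so far: [39, 36, 45, 19, 38, 13, 31, 2, 17, 34]
Result: [39, 36, 45, 19, 38, 13, 31, 2, 17, 34]


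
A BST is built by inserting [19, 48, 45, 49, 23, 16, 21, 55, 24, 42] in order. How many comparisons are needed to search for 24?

Search path for 24: 19 -> 48 -> 45 -> 23 -> 24
Found: True
Comparisons: 5


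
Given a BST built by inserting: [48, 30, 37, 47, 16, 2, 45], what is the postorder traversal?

Tree insertion order: [48, 30, 37, 47, 16, 2, 45]
Tree (level-order array): [48, 30, None, 16, 37, 2, None, None, 47, None, None, 45]
Postorder traversal: [2, 16, 45, 47, 37, 30, 48]


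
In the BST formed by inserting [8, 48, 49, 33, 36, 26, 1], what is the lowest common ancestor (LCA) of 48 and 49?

Tree insertion order: [8, 48, 49, 33, 36, 26, 1]
Tree (level-order array): [8, 1, 48, None, None, 33, 49, 26, 36]
In a BST, the LCA of p=48, q=49 is the first node v on the
root-to-leaf path with p <= v <= q (go left if both < v, right if both > v).
Walk from root:
  at 8: both 48 and 49 > 8, go right
  at 48: 48 <= 48 <= 49, this is the LCA
LCA = 48


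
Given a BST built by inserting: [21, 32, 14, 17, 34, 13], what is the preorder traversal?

Tree insertion order: [21, 32, 14, 17, 34, 13]
Tree (level-order array): [21, 14, 32, 13, 17, None, 34]
Preorder traversal: [21, 14, 13, 17, 32, 34]


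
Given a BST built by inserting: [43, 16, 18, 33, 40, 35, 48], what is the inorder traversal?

Tree insertion order: [43, 16, 18, 33, 40, 35, 48]
Tree (level-order array): [43, 16, 48, None, 18, None, None, None, 33, None, 40, 35]
Inorder traversal: [16, 18, 33, 35, 40, 43, 48]


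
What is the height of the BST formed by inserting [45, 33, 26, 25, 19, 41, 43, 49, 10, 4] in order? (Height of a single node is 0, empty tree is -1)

Insertion order: [45, 33, 26, 25, 19, 41, 43, 49, 10, 4]
Tree (level-order array): [45, 33, 49, 26, 41, None, None, 25, None, None, 43, 19, None, None, None, 10, None, 4]
Compute height bottom-up (empty subtree = -1):
  height(4) = 1 + max(-1, -1) = 0
  height(10) = 1 + max(0, -1) = 1
  height(19) = 1 + max(1, -1) = 2
  height(25) = 1 + max(2, -1) = 3
  height(26) = 1 + max(3, -1) = 4
  height(43) = 1 + max(-1, -1) = 0
  height(41) = 1 + max(-1, 0) = 1
  height(33) = 1 + max(4, 1) = 5
  height(49) = 1 + max(-1, -1) = 0
  height(45) = 1 + max(5, 0) = 6
Height = 6


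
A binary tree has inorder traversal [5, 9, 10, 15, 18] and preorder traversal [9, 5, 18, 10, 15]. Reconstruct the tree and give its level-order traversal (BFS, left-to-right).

Inorder:  [5, 9, 10, 15, 18]
Preorder: [9, 5, 18, 10, 15]
Algorithm: preorder visits root first, so consume preorder in order;
for each root, split the current inorder slice at that value into
left-subtree inorder and right-subtree inorder, then recurse.
Recursive splits:
  root=9; inorder splits into left=[5], right=[10, 15, 18]
  root=5; inorder splits into left=[], right=[]
  root=18; inorder splits into left=[10, 15], right=[]
  root=10; inorder splits into left=[], right=[15]
  root=15; inorder splits into left=[], right=[]
Reconstructed level-order: [9, 5, 18, 10, 15]


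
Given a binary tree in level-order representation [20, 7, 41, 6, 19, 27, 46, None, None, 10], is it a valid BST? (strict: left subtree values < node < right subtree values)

Level-order array: [20, 7, 41, 6, 19, 27, 46, None, None, 10]
Validate using subtree bounds (lo, hi): at each node, require lo < value < hi,
then recurse left with hi=value and right with lo=value.
Preorder trace (stopping at first violation):
  at node 20 with bounds (-inf, +inf): OK
  at node 7 with bounds (-inf, 20): OK
  at node 6 with bounds (-inf, 7): OK
  at node 19 with bounds (7, 20): OK
  at node 10 with bounds (7, 19): OK
  at node 41 with bounds (20, +inf): OK
  at node 27 with bounds (20, 41): OK
  at node 46 with bounds (41, +inf): OK
No violation found at any node.
Result: Valid BST


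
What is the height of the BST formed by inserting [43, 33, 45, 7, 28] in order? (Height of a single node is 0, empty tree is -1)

Insertion order: [43, 33, 45, 7, 28]
Tree (level-order array): [43, 33, 45, 7, None, None, None, None, 28]
Compute height bottom-up (empty subtree = -1):
  height(28) = 1 + max(-1, -1) = 0
  height(7) = 1 + max(-1, 0) = 1
  height(33) = 1 + max(1, -1) = 2
  height(45) = 1 + max(-1, -1) = 0
  height(43) = 1 + max(2, 0) = 3
Height = 3


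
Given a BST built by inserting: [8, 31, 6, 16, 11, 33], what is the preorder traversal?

Tree insertion order: [8, 31, 6, 16, 11, 33]
Tree (level-order array): [8, 6, 31, None, None, 16, 33, 11]
Preorder traversal: [8, 6, 31, 16, 11, 33]


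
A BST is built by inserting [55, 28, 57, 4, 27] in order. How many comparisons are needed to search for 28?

Search path for 28: 55 -> 28
Found: True
Comparisons: 2


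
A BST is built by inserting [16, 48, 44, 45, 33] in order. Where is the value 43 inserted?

Starting tree (level order): [16, None, 48, 44, None, 33, 45]
Insertion path: 16 -> 48 -> 44 -> 33
Result: insert 43 as right child of 33
Final tree (level order): [16, None, 48, 44, None, 33, 45, None, 43]


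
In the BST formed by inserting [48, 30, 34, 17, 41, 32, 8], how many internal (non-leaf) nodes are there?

Tree built from: [48, 30, 34, 17, 41, 32, 8]
Tree (level-order array): [48, 30, None, 17, 34, 8, None, 32, 41]
Rule: An internal node has at least one child.
Per-node child counts:
  node 48: 1 child(ren)
  node 30: 2 child(ren)
  node 17: 1 child(ren)
  node 8: 0 child(ren)
  node 34: 2 child(ren)
  node 32: 0 child(ren)
  node 41: 0 child(ren)
Matching nodes: [48, 30, 17, 34]
Count of internal (non-leaf) nodes: 4


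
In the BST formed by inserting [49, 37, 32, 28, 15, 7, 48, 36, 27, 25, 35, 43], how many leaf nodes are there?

Tree built from: [49, 37, 32, 28, 15, 7, 48, 36, 27, 25, 35, 43]
Tree (level-order array): [49, 37, None, 32, 48, 28, 36, 43, None, 15, None, 35, None, None, None, 7, 27, None, None, None, None, 25]
Rule: A leaf has 0 children.
Per-node child counts:
  node 49: 1 child(ren)
  node 37: 2 child(ren)
  node 32: 2 child(ren)
  node 28: 1 child(ren)
  node 15: 2 child(ren)
  node 7: 0 child(ren)
  node 27: 1 child(ren)
  node 25: 0 child(ren)
  node 36: 1 child(ren)
  node 35: 0 child(ren)
  node 48: 1 child(ren)
  node 43: 0 child(ren)
Matching nodes: [7, 25, 35, 43]
Count of leaf nodes: 4


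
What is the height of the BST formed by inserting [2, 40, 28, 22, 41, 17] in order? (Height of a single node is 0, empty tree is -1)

Insertion order: [2, 40, 28, 22, 41, 17]
Tree (level-order array): [2, None, 40, 28, 41, 22, None, None, None, 17]
Compute height bottom-up (empty subtree = -1):
  height(17) = 1 + max(-1, -1) = 0
  height(22) = 1 + max(0, -1) = 1
  height(28) = 1 + max(1, -1) = 2
  height(41) = 1 + max(-1, -1) = 0
  height(40) = 1 + max(2, 0) = 3
  height(2) = 1 + max(-1, 3) = 4
Height = 4


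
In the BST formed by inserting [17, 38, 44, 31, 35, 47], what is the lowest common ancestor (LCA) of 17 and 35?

Tree insertion order: [17, 38, 44, 31, 35, 47]
Tree (level-order array): [17, None, 38, 31, 44, None, 35, None, 47]
In a BST, the LCA of p=17, q=35 is the first node v on the
root-to-leaf path with p <= v <= q (go left if both < v, right if both > v).
Walk from root:
  at 17: 17 <= 17 <= 35, this is the LCA
LCA = 17


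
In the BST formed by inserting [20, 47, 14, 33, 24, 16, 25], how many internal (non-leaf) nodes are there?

Tree built from: [20, 47, 14, 33, 24, 16, 25]
Tree (level-order array): [20, 14, 47, None, 16, 33, None, None, None, 24, None, None, 25]
Rule: An internal node has at least one child.
Per-node child counts:
  node 20: 2 child(ren)
  node 14: 1 child(ren)
  node 16: 0 child(ren)
  node 47: 1 child(ren)
  node 33: 1 child(ren)
  node 24: 1 child(ren)
  node 25: 0 child(ren)
Matching nodes: [20, 14, 47, 33, 24]
Count of internal (non-leaf) nodes: 5


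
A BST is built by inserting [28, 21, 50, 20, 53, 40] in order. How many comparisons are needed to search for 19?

Search path for 19: 28 -> 21 -> 20
Found: False
Comparisons: 3


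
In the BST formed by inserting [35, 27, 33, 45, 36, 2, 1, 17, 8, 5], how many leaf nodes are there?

Tree built from: [35, 27, 33, 45, 36, 2, 1, 17, 8, 5]
Tree (level-order array): [35, 27, 45, 2, 33, 36, None, 1, 17, None, None, None, None, None, None, 8, None, 5]
Rule: A leaf has 0 children.
Per-node child counts:
  node 35: 2 child(ren)
  node 27: 2 child(ren)
  node 2: 2 child(ren)
  node 1: 0 child(ren)
  node 17: 1 child(ren)
  node 8: 1 child(ren)
  node 5: 0 child(ren)
  node 33: 0 child(ren)
  node 45: 1 child(ren)
  node 36: 0 child(ren)
Matching nodes: [1, 5, 33, 36]
Count of leaf nodes: 4


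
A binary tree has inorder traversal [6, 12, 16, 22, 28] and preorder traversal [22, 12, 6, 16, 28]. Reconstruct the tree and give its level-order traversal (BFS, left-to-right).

Inorder:  [6, 12, 16, 22, 28]
Preorder: [22, 12, 6, 16, 28]
Algorithm: preorder visits root first, so consume preorder in order;
for each root, split the current inorder slice at that value into
left-subtree inorder and right-subtree inorder, then recurse.
Recursive splits:
  root=22; inorder splits into left=[6, 12, 16], right=[28]
  root=12; inorder splits into left=[6], right=[16]
  root=6; inorder splits into left=[], right=[]
  root=16; inorder splits into left=[], right=[]
  root=28; inorder splits into left=[], right=[]
Reconstructed level-order: [22, 12, 28, 6, 16]


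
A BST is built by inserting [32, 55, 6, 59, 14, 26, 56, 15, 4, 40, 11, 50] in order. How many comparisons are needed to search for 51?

Search path for 51: 32 -> 55 -> 40 -> 50
Found: False
Comparisons: 4


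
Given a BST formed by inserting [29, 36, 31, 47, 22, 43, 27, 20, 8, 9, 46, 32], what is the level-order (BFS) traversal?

Tree insertion order: [29, 36, 31, 47, 22, 43, 27, 20, 8, 9, 46, 32]
Tree (level-order array): [29, 22, 36, 20, 27, 31, 47, 8, None, None, None, None, 32, 43, None, None, 9, None, None, None, 46]
BFS from the root, enqueuing left then right child of each popped node:
  queue [29] -> pop 29, enqueue [22, 36], visited so far: [29]
  queue [22, 36] -> pop 22, enqueue [20, 27], visited so far: [29, 22]
  queue [36, 20, 27] -> pop 36, enqueue [31, 47], visited so far: [29, 22, 36]
  queue [20, 27, 31, 47] -> pop 20, enqueue [8], visited so far: [29, 22, 36, 20]
  queue [27, 31, 47, 8] -> pop 27, enqueue [none], visited so far: [29, 22, 36, 20, 27]
  queue [31, 47, 8] -> pop 31, enqueue [32], visited so far: [29, 22, 36, 20, 27, 31]
  queue [47, 8, 32] -> pop 47, enqueue [43], visited so far: [29, 22, 36, 20, 27, 31, 47]
  queue [8, 32, 43] -> pop 8, enqueue [9], visited so far: [29, 22, 36, 20, 27, 31, 47, 8]
  queue [32, 43, 9] -> pop 32, enqueue [none], visited so far: [29, 22, 36, 20, 27, 31, 47, 8, 32]
  queue [43, 9] -> pop 43, enqueue [46], visited so far: [29, 22, 36, 20, 27, 31, 47, 8, 32, 43]
  queue [9, 46] -> pop 9, enqueue [none], visited so far: [29, 22, 36, 20, 27, 31, 47, 8, 32, 43, 9]
  queue [46] -> pop 46, enqueue [none], visited so far: [29, 22, 36, 20, 27, 31, 47, 8, 32, 43, 9, 46]
Result: [29, 22, 36, 20, 27, 31, 47, 8, 32, 43, 9, 46]


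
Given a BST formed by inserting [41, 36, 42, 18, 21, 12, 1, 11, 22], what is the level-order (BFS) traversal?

Tree insertion order: [41, 36, 42, 18, 21, 12, 1, 11, 22]
Tree (level-order array): [41, 36, 42, 18, None, None, None, 12, 21, 1, None, None, 22, None, 11]
BFS from the root, enqueuing left then right child of each popped node:
  queue [41] -> pop 41, enqueue [36, 42], visited so far: [41]
  queue [36, 42] -> pop 36, enqueue [18], visited so far: [41, 36]
  queue [42, 18] -> pop 42, enqueue [none], visited so far: [41, 36, 42]
  queue [18] -> pop 18, enqueue [12, 21], visited so far: [41, 36, 42, 18]
  queue [12, 21] -> pop 12, enqueue [1], visited so far: [41, 36, 42, 18, 12]
  queue [21, 1] -> pop 21, enqueue [22], visited so far: [41, 36, 42, 18, 12, 21]
  queue [1, 22] -> pop 1, enqueue [11], visited so far: [41, 36, 42, 18, 12, 21, 1]
  queue [22, 11] -> pop 22, enqueue [none], visited so far: [41, 36, 42, 18, 12, 21, 1, 22]
  queue [11] -> pop 11, enqueue [none], visited so far: [41, 36, 42, 18, 12, 21, 1, 22, 11]
Result: [41, 36, 42, 18, 12, 21, 1, 22, 11]


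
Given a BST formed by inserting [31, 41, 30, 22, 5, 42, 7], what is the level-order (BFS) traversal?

Tree insertion order: [31, 41, 30, 22, 5, 42, 7]
Tree (level-order array): [31, 30, 41, 22, None, None, 42, 5, None, None, None, None, 7]
BFS from the root, enqueuing left then right child of each popped node:
  queue [31] -> pop 31, enqueue [30, 41], visited so far: [31]
  queue [30, 41] -> pop 30, enqueue [22], visited so far: [31, 30]
  queue [41, 22] -> pop 41, enqueue [42], visited so far: [31, 30, 41]
  queue [22, 42] -> pop 22, enqueue [5], visited so far: [31, 30, 41, 22]
  queue [42, 5] -> pop 42, enqueue [none], visited so far: [31, 30, 41, 22, 42]
  queue [5] -> pop 5, enqueue [7], visited so far: [31, 30, 41, 22, 42, 5]
  queue [7] -> pop 7, enqueue [none], visited so far: [31, 30, 41, 22, 42, 5, 7]
Result: [31, 30, 41, 22, 42, 5, 7]


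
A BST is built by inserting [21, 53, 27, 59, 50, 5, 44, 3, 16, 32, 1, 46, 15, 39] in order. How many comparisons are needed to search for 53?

Search path for 53: 21 -> 53
Found: True
Comparisons: 2


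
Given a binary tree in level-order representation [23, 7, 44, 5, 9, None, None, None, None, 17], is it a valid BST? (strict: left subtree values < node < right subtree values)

Level-order array: [23, 7, 44, 5, 9, None, None, None, None, 17]
Validate using subtree bounds (lo, hi): at each node, require lo < value < hi,
then recurse left with hi=value and right with lo=value.
Preorder trace (stopping at first violation):
  at node 23 with bounds (-inf, +inf): OK
  at node 7 with bounds (-inf, 23): OK
  at node 5 with bounds (-inf, 7): OK
  at node 9 with bounds (7, 23): OK
  at node 17 with bounds (7, 9): VIOLATION
Node 17 violates its bound: not (7 < 17 < 9).
Result: Not a valid BST


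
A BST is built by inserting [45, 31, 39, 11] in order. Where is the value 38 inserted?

Starting tree (level order): [45, 31, None, 11, 39]
Insertion path: 45 -> 31 -> 39
Result: insert 38 as left child of 39
Final tree (level order): [45, 31, None, 11, 39, None, None, 38]


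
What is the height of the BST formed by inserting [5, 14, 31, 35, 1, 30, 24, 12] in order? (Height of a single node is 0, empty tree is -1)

Insertion order: [5, 14, 31, 35, 1, 30, 24, 12]
Tree (level-order array): [5, 1, 14, None, None, 12, 31, None, None, 30, 35, 24]
Compute height bottom-up (empty subtree = -1):
  height(1) = 1 + max(-1, -1) = 0
  height(12) = 1 + max(-1, -1) = 0
  height(24) = 1 + max(-1, -1) = 0
  height(30) = 1 + max(0, -1) = 1
  height(35) = 1 + max(-1, -1) = 0
  height(31) = 1 + max(1, 0) = 2
  height(14) = 1 + max(0, 2) = 3
  height(5) = 1 + max(0, 3) = 4
Height = 4


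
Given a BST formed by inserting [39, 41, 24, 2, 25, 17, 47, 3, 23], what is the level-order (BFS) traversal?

Tree insertion order: [39, 41, 24, 2, 25, 17, 47, 3, 23]
Tree (level-order array): [39, 24, 41, 2, 25, None, 47, None, 17, None, None, None, None, 3, 23]
BFS from the root, enqueuing left then right child of each popped node:
  queue [39] -> pop 39, enqueue [24, 41], visited so far: [39]
  queue [24, 41] -> pop 24, enqueue [2, 25], visited so far: [39, 24]
  queue [41, 2, 25] -> pop 41, enqueue [47], visited so far: [39, 24, 41]
  queue [2, 25, 47] -> pop 2, enqueue [17], visited so far: [39, 24, 41, 2]
  queue [25, 47, 17] -> pop 25, enqueue [none], visited so far: [39, 24, 41, 2, 25]
  queue [47, 17] -> pop 47, enqueue [none], visited so far: [39, 24, 41, 2, 25, 47]
  queue [17] -> pop 17, enqueue [3, 23], visited so far: [39, 24, 41, 2, 25, 47, 17]
  queue [3, 23] -> pop 3, enqueue [none], visited so far: [39, 24, 41, 2, 25, 47, 17, 3]
  queue [23] -> pop 23, enqueue [none], visited so far: [39, 24, 41, 2, 25, 47, 17, 3, 23]
Result: [39, 24, 41, 2, 25, 47, 17, 3, 23]


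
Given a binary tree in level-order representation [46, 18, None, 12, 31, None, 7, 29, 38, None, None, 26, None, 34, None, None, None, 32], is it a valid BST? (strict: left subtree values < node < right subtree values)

Level-order array: [46, 18, None, 12, 31, None, 7, 29, 38, None, None, 26, None, 34, None, None, None, 32]
Validate using subtree bounds (lo, hi): at each node, require lo < value < hi,
then recurse left with hi=value and right with lo=value.
Preorder trace (stopping at first violation):
  at node 46 with bounds (-inf, +inf): OK
  at node 18 with bounds (-inf, 46): OK
  at node 12 with bounds (-inf, 18): OK
  at node 7 with bounds (12, 18): VIOLATION
Node 7 violates its bound: not (12 < 7 < 18).
Result: Not a valid BST
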